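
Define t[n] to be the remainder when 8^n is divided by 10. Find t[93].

8

t[1] = 8; t[2] = 4; t[3] = 2; t[4] = 6; t[5] = 8.
Since t[5] = t[1] = 8, the sequence is periodic with period 4.
So t[93] = t[1 + ((93-1) mod 4)] = t[1] = 8.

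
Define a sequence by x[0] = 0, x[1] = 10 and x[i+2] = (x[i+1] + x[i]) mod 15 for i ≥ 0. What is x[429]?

5

Computing terms: x[0] = 0,  x[1] = 10,  x[2] = 10,  x[3] = 5,  x[4] = 0,  x[5] = 5,  x[6] = 5,  x[7] = 10,  x[8] = 0,  x[9] = 10.
Since (x[8], x[9]) = (x[0], x[1]) = (0, 10) (two consecutive terms determine the rest), the sequence is periodic with period 8.
(429 - 0) mod 8 = 5, so x[429] = x[5] = 5.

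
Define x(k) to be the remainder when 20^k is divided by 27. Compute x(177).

17

We have x(1) = 20; x(2) = 22; x(3) = 8; x(4) = 25; x(5) = 14; x(6) = 10; x(7) = 11; x(8) = 4; x(9) = 26; x(10) = 7; x(11) = 5; x(12) = 19; x(13) = 2; x(14) = 13; x(15) = 17; x(16) = 16; x(17) = 23; x(18) = 1; x(19) = 20.
The sequence repeats with period 18.
So x(177) = x(1 + ((177-1) mod 18)) = x(15) = 17.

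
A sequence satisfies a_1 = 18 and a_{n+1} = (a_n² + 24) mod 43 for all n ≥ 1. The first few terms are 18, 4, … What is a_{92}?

12

Listing terms: a_1 = 18; a_2 = 4; a_3 = 40; a_4 = 33; a_5 = 38; a_6 = 6; a_7 = 17; a_8 = 12; a_9 = 39; a_{10} = 40.
Since a_{10} = a_3 = 40, the sequence is eventually periodic: after a pre-period of length 2 it cycles with period 7.
For n ≥ 3, a_n depends only on (n - 3) mod 7. (92 - 3) mod 7 = 5, so a_{92} = a_8 = 12.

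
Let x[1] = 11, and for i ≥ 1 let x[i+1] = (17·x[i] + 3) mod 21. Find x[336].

19

x[1] = 11,  x[2] = 1,  x[3] = 20,  x[4] = 7,  x[5] = 17,  x[6] = 19,  x[7] = 11.
The sequence repeats with period 6.
(336 - 1) mod 6 = 5, so x[336] = x[6] = 19.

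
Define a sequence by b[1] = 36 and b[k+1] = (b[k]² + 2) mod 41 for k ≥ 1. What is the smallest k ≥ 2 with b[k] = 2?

15

b[1] = 36,  b[2] = 27,  b[3] = 34,  b[4] = 10,  b[5] = 20,  b[6] = 33,  b[7] = 25,  b[8] = 12,  b[9] = 23,  b[10] = 39,  b[11] = 6,  b[12] = 38,  b[13] = 11,  b[14] = 0,  b[15] = 2,  b[16] = 6.
Since b[16] = b[11] = 6, the sequence is eventually periodic: after a pre-period of length 10 it cycles with period 5.
The value 2 first appears (with k ≥ 2) at b[15].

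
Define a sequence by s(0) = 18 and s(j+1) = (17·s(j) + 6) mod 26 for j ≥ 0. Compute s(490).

22

s(0) = 18, s(1) = 0, s(2) = 6, s(3) = 4, s(4) = 22, s(5) = 16, s(6) = 18.
The sequence repeats with period 6.
(490 - 0) mod 6 = 4, so s(490) = s(4) = 22.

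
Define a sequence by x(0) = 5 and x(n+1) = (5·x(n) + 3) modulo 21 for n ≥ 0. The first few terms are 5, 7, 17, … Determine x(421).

7

We have x(0) = 5,  x(1) = 7,  x(2) = 17,  x(3) = 4,  x(4) = 2,  x(5) = 13,  x(6) = 5.
The sequence repeats with period 6.
(421 - 0) mod 6 = 1, so x(421) = x(1) = 7.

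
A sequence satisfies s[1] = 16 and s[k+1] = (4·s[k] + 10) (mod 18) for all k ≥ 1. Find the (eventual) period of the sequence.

s[1] = 16; s[2] = 2; s[3] = 0; s[4] = 10; s[5] = 14; s[6] = 12; s[7] = 4; s[8] = 8; s[9] = 6; s[10] = 16.
The sequence repeats with period 9.

9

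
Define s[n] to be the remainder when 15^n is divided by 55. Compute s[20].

Listing terms: s[1] = 15,  s[2] = 5,  s[3] = 20,  s[4] = 25,  s[5] = 45,  s[6] = 15.
Since s[6] = s[1] = 15, the sequence is periodic with period 5.
So s[20] = s[1 + ((20-1) mod 5)] = s[5] = 45.

45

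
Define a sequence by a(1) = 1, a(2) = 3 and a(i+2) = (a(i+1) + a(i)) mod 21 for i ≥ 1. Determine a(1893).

a(1) = 1,  a(2) = 3,  a(3) = 4,  a(4) = 7,  a(5) = 11,  a(6) = 18,  a(7) = 8,  a(8) = 5,  a(9) = 13,  a(10) = 18,  a(11) = 10,  a(12) = 7,  a(13) = 17,  a(14) = 3,  a(15) = 20,  a(16) = 2,  a(17) = 1,  a(18) = 3.
Since (a(17), a(18)) = (a(1), a(2)) = (1, 3) (two consecutive terms determine the rest), the sequence is periodic with period 16.
So a(1893) = a(1 + ((1893-1) mod 16)) = a(5) = 11.

11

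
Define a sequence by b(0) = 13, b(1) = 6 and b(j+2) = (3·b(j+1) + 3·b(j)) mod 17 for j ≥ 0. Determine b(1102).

4

Computing terms: b(0) = 13; b(1) = 6; b(2) = 6; b(3) = 2; b(4) = 7; b(5) = 10; b(6) = 0; b(7) = 13; b(8) = 5; b(9) = 3; b(10) = 7; b(11) = 13; b(12) = 9; b(13) = 15; b(14) = 4; b(15) = 6; b(16) = 13; b(17) = 6.
The sequence repeats with period 16.
(1102 - 0) mod 16 = 14, so b(1102) = b(14) = 4.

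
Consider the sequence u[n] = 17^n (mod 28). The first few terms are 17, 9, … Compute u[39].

13

We have u[1] = 17,  u[2] = 9,  u[3] = 13,  u[4] = 25,  u[5] = 5,  u[6] = 1,  u[7] = 17.
Since u[7] = u[1] = 17, the sequence is periodic with period 6.
So u[39] = u[1 + ((39-1) mod 6)] = u[3] = 13.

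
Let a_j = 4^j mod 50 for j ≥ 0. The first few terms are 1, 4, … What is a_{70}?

26

a_0 = 1; a_1 = 4; a_2 = 16; a_3 = 14; a_4 = 6; a_5 = 24; a_6 = 46; a_7 = 34; a_8 = 36; a_9 = 44; a_{10} = 26; a_{11} = 4.
Since a_{11} = a_1 = 4, the sequence is eventually periodic: after a pre-period of length 1 it cycles with period 10.
For j ≥ 1, a_j depends only on (j - 1) mod 10. (70 - 1) mod 10 = 9, so a_{70} = a_{10} = 26.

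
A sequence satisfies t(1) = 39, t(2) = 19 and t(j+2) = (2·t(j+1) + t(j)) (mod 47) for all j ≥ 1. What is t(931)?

Listing terms: t(1) = 39; t(2) = 19; t(3) = 30; t(4) = 32; t(5) = 0; t(6) = 32; t(7) = 17; t(8) = 19; t(9) = 8; t(10) = 35; t(11) = 31; t(12) = 3; t(13) = 37; t(14) = 30; t(15) = 3; t(16) = 36; t(17) = 28; t(18) = 45; t(19) = 24; t(20) = 46; t(21) = 22; t(22) = 43; t(23) = 14; t(24) = 24; t(25) = 15; t(26) = 7; t(27) = 29; t(28) = 18; t(29) = 18; t(30) = 7; t(31) = 32; t(32) = 24; t(33) = 33; t(34) = 43; t(35) = 25; t(36) = 46; t(37) = 23; t(38) = 45; t(39) = 19; t(40) = 36; t(41) = 44; t(42) = 30; t(43) = 10; t(44) = 3; t(45) = 16; t(46) = 35; t(47) = 39; t(48) = 19.
Since (t(47), t(48)) = (t(1), t(2)) = (39, 19) (two consecutive terms determine the rest), the sequence is periodic with period 46.
(931 - 1) mod 46 = 10, so t(931) = t(11) = 31.

31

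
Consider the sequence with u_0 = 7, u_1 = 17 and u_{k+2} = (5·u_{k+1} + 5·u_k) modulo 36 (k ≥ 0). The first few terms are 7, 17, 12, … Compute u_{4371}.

Computing terms: u_0 = 7,  u_1 = 17,  u_2 = 12,  u_3 = 1,  u_4 = 29,  u_5 = 6,  u_6 = 31,  u_7 = 5,  u_8 = 0,  u_9 = 25,  u_{10} = 17,  u_{11} = 30,  u_{12} = 19,  u_{13} = 29,  u_{14} = 24,  u_{15} = 13,  u_{16} = 5,  u_{17} = 18,  u_{18} = 7,  u_{19} = 17.
The sequence repeats with period 18.
So u_{4371} = u_{0 + ((4371-0) mod 18)} = u_{15} = 13.

13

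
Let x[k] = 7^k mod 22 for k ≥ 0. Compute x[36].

Computing terms: x[0] = 1; x[1] = 7; x[2] = 5; x[3] = 13; x[4] = 3; x[5] = 21; x[6] = 15; x[7] = 17; x[8] = 9; x[9] = 19; x[10] = 1.
Since x[10] = x[0] = 1, the sequence is periodic with period 10.
So x[36] = x[0 + ((36-0) mod 10)] = x[6] = 15.

15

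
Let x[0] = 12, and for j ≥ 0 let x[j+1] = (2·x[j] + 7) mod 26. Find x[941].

3

x[0] = 12, x[1] = 5, x[2] = 17, x[3] = 15, x[4] = 11, x[5] = 3, x[6] = 13, x[7] = 7, x[8] = 21, x[9] = 23, x[10] = 1, x[11] = 9, x[12] = 25, x[13] = 5.
Since x[13] = x[1] = 5, the sequence is eventually periodic: after a pre-period of length 1 it cycles with period 12.
For j ≥ 1, x[j] depends only on (j - 1) mod 12. (941 - 1) mod 12 = 4, so x[941] = x[5] = 3.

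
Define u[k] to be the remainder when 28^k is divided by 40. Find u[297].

8

Computing terms: u[1] = 28,  u[2] = 24,  u[3] = 32,  u[4] = 16,  u[5] = 8,  u[6] = 24.
Since u[6] = u[2] = 24, the sequence is eventually periodic: after a pre-period of length 1 it cycles with period 4.
For k ≥ 2, u[k] depends only on (k - 2) mod 4. (297 - 2) mod 4 = 3, so u[297] = u[5] = 8.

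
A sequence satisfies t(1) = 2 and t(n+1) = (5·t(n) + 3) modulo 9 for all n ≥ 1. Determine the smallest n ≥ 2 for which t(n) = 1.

We have t(1) = 2,  t(2) = 4,  t(3) = 5,  t(4) = 1,  t(5) = 8,  t(6) = 7,  t(7) = 2.
Since t(7) = t(1) = 2, the sequence is periodic with period 6.
The value 1 first appears (with n ≥ 2) at t(4).

4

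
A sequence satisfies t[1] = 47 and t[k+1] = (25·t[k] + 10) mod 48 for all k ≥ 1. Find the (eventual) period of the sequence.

t[1] = 47; t[2] = 33; t[3] = 19; t[4] = 5; t[5] = 39; t[6] = 25; t[7] = 11; t[8] = 45; t[9] = 31; t[10] = 17; t[11] = 3; t[12] = 37; t[13] = 23; t[14] = 9; t[15] = 43; t[16] = 29; t[17] = 15; t[18] = 1; t[19] = 35; t[20] = 21; t[21] = 7; t[22] = 41; t[23] = 27; t[24] = 13; t[25] = 47.
Since t[25] = t[1] = 47, the sequence is periodic with period 24.

24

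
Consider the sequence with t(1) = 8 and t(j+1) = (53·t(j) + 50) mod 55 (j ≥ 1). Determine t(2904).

31

t(1) = 8,  t(2) = 34,  t(3) = 37,  t(4) = 31,  t(5) = 43,  t(6) = 19,  t(7) = 12,  t(8) = 26,  t(9) = 53,  t(10) = 54,  t(11) = 52,  t(12) = 1,  t(13) = 48,  t(14) = 9,  t(15) = 32,  t(16) = 41,  t(17) = 23,  t(18) = 4,  t(19) = 42,  t(20) = 21,  t(21) = 8.
Since t(21) = t(1) = 8, the sequence is periodic with period 20.
So t(2904) = t(1 + ((2904-1) mod 20)) = t(4) = 31.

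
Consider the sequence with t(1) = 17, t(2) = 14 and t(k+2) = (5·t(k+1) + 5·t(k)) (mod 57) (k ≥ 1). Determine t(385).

We have t(1) = 17; t(2) = 14; t(3) = 41; t(4) = 47; t(5) = 41; t(6) = 41; t(7) = 11; t(8) = 32; t(9) = 44; t(10) = 38; t(11) = 11; t(12) = 17; t(13) = 26; t(14) = 44; t(15) = 8; t(16) = 32; t(17) = 29; t(18) = 20; t(19) = 17; t(20) = 14.
Since (t(19), t(20)) = (t(1), t(2)) = (17, 14) (two consecutive terms determine the rest), the sequence is periodic with period 18.
So t(385) = t(1 + ((385-1) mod 18)) = t(7) = 11.

11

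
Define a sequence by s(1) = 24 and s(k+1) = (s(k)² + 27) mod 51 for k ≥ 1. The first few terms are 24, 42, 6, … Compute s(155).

18

Listing terms: s(1) = 24,  s(2) = 42,  s(3) = 6,  s(4) = 12,  s(5) = 18,  s(6) = 45,  s(7) = 12.
Since s(7) = s(4) = 12, the sequence is eventually periodic: after a pre-period of length 3 it cycles with period 3.
For k ≥ 4, s(k) depends only on (k - 4) mod 3. (155 - 4) mod 3 = 1, so s(155) = s(5) = 18.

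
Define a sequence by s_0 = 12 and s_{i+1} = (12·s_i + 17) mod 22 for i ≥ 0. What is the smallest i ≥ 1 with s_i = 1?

11

We have s_0 = 12,  s_1 = 7,  s_2 = 13,  s_3 = 19,  s_4 = 3,  s_5 = 9,  s_6 = 15,  s_7 = 21,  s_8 = 5,  s_9 = 11,  s_{10} = 17,  s_{11} = 1,  s_{12} = 7.
Since s_{12} = s_1 = 7, the sequence is eventually periodic: after a pre-period of length 1 it cycles with period 11.
The value 1 first appears (with i ≥ 1) at s_{11}.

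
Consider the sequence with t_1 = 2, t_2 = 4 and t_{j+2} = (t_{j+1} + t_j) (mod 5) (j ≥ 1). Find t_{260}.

Computing terms: t_1 = 2, t_2 = 4, t_3 = 1, t_4 = 0, t_5 = 1, t_6 = 1, t_7 = 2, t_8 = 3, t_9 = 0, t_{10} = 3, t_{11} = 3, t_{12} = 1, t_{13} = 4, t_{14} = 0, t_{15} = 4, t_{16} = 4, t_{17} = 3, t_{18} = 2, t_{19} = 0, t_{20} = 2, t_{21} = 2, t_{22} = 4.
Since (t_{21}, t_{22}) = (t_1, t_2) = (2, 4) (two consecutive terms determine the rest), the sequence is periodic with period 20.
(260 - 1) mod 20 = 19, so t_{260} = t_{20} = 2.

2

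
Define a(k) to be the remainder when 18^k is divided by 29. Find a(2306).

22

Listing terms: a(0) = 1,  a(1) = 18,  a(2) = 5,  a(3) = 3,  a(4) = 25,  a(5) = 15,  a(6) = 9,  a(7) = 17,  a(8) = 16,  a(9) = 27,  a(10) = 22,  a(11) = 19,  a(12) = 23,  a(13) = 8,  a(14) = 28,  a(15) = 11,  a(16) = 24,  a(17) = 26,  a(18) = 4,  a(19) = 14,  a(20) = 20,  a(21) = 12,  a(22) = 13,  a(23) = 2,  a(24) = 7,  a(25) = 10,  a(26) = 6,  a(27) = 21,  a(28) = 1.
Since a(28) = a(0) = 1, the sequence is periodic with period 28.
(2306 - 0) mod 28 = 10, so a(2306) = a(10) = 22.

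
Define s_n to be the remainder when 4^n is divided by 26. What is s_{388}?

s_1 = 4, s_2 = 16, s_3 = 12, s_4 = 22, s_5 = 10, s_6 = 14, s_7 = 4.
Since s_7 = s_1 = 4, the sequence is periodic with period 6.
(388 - 1) mod 6 = 3, so s_{388} = s_4 = 22.

22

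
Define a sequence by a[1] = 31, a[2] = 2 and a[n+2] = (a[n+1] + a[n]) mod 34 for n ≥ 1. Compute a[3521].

26

Listing terms: a[1] = 31, a[2] = 2, a[3] = 33, a[4] = 1, a[5] = 0, a[6] = 1, a[7] = 1, a[8] = 2, a[9] = 3, a[10] = 5, a[11] = 8, a[12] = 13, a[13] = 21, a[14] = 0, a[15] = 21, a[16] = 21, a[17] = 8, a[18] = 29, a[19] = 3, a[20] = 32, a[21] = 1, a[22] = 33, a[23] = 0, a[24] = 33, a[25] = 33, a[26] = 32, a[27] = 31, a[28] = 29, a[29] = 26, a[30] = 21, a[31] = 13, a[32] = 0, a[33] = 13, a[34] = 13, a[35] = 26, a[36] = 5, a[37] = 31, a[38] = 2.
The sequence repeats with period 36.
So a[3521] = a[1 + ((3521-1) mod 36)] = a[29] = 26.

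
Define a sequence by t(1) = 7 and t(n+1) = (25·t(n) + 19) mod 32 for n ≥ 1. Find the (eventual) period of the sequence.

Computing terms: t(1) = 7, t(2) = 2, t(3) = 5, t(4) = 16, t(5) = 3, t(6) = 30, t(7) = 1, t(8) = 12, t(9) = 31, t(10) = 26, t(11) = 29, t(12) = 8, t(13) = 27, t(14) = 22, t(15) = 25, t(16) = 4, t(17) = 23, t(18) = 18, t(19) = 21, t(20) = 0, t(21) = 19, t(22) = 14, t(23) = 17, t(24) = 28, t(25) = 15, t(26) = 10, t(27) = 13, t(28) = 24, t(29) = 11, t(30) = 6, t(31) = 9, t(32) = 20, t(33) = 7.
Since t(33) = t(1) = 7, the sequence is periodic with period 32.

32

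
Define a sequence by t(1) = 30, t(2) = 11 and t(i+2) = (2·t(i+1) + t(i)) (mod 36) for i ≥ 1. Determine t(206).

7

Listing terms: t(1) = 30; t(2) = 11; t(3) = 16; t(4) = 7; t(5) = 30; t(6) = 31; t(7) = 20; t(8) = 35; t(9) = 18; t(10) = 35; t(11) = 16; t(12) = 31; t(13) = 6; t(14) = 7; t(15) = 20; t(16) = 11; t(17) = 6; t(18) = 23; t(19) = 16; t(20) = 19; t(21) = 18; t(22) = 19; t(23) = 20; t(24) = 23; t(25) = 30; t(26) = 11.
The sequence repeats with period 24.
(206 - 1) mod 24 = 13, so t(206) = t(14) = 7.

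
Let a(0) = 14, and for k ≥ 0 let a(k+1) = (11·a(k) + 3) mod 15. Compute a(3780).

Listing terms: a(0) = 14, a(1) = 7, a(2) = 5, a(3) = 13, a(4) = 11, a(5) = 4, a(6) = 2, a(7) = 10, a(8) = 8, a(9) = 1, a(10) = 14.
Since a(10) = a(0) = 14, the sequence is periodic with period 10.
(3780 - 0) mod 10 = 0, so a(3780) = a(0) = 14.

14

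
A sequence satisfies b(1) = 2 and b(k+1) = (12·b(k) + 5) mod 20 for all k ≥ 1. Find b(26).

Listing terms: b(1) = 2, b(2) = 9, b(3) = 13, b(4) = 1, b(5) = 17, b(6) = 9.
Since b(6) = b(2) = 9, the sequence is eventually periodic: after a pre-period of length 1 it cycles with period 4.
For k ≥ 2, b(k) depends only on (k - 2) mod 4. (26 - 2) mod 4 = 0, so b(26) = b(2) = 9.

9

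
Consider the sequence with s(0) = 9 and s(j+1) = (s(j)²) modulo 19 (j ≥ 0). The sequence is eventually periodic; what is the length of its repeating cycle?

We have s(0) = 9; s(1) = 5; s(2) = 6; s(3) = 17; s(4) = 4; s(5) = 16; s(6) = 9.
The sequence repeats with period 6.

6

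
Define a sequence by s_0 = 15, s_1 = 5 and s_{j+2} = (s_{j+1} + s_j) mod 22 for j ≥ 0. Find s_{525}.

Computing terms: s_0 = 15,  s_1 = 5,  s_2 = 20,  s_3 = 3,  s_4 = 1,  s_5 = 4,  s_6 = 5,  s_7 = 9,  s_8 = 14,  s_9 = 1,  s_{10} = 15,  s_{11} = 16,  s_{12} = 9,  s_{13} = 3,  s_{14} = 12,  s_{15} = 15,  s_{16} = 5.
The sequence repeats with period 15.
(525 - 0) mod 15 = 0, so s_{525} = s_0 = 15.

15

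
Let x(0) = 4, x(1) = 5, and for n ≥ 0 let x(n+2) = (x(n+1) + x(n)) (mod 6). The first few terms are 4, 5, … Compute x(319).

1

We have x(0) = 4,  x(1) = 5,  x(2) = 3,  x(3) = 2,  x(4) = 5,  x(5) = 1,  x(6) = 0,  x(7) = 1,  x(8) = 1,  x(9) = 2,  x(10) = 3,  x(11) = 5,  x(12) = 2,  x(13) = 1,  x(14) = 3,  x(15) = 4,  x(16) = 1,  x(17) = 5,  x(18) = 0,  x(19) = 5,  x(20) = 5,  x(21) = 4,  x(22) = 3,  x(23) = 1,  x(24) = 4,  x(25) = 5.
Since (x(24), x(25)) = (x(0), x(1)) = (4, 5) (two consecutive terms determine the rest), the sequence is periodic with period 24.
So x(319) = x(0 + ((319-0) mod 24)) = x(7) = 1.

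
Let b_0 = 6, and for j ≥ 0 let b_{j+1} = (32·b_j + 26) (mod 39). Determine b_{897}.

17

Listing terms: b_0 = 6; b_1 = 23; b_2 = 21; b_3 = 35; b_4 = 15; b_5 = 38; b_6 = 33; b_7 = 29; b_8 = 18; b_9 = 17; b_{10} = 24; b_{11} = 14; b_{12} = 6.
Since b_{12} = b_0 = 6, the sequence is periodic with period 12.
(897 - 0) mod 12 = 9, so b_{897} = b_9 = 17.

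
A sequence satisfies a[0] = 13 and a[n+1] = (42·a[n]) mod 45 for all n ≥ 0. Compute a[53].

Listing terms: a[0] = 13; a[1] = 6; a[2] = 27; a[3] = 9; a[4] = 18; a[5] = 36; a[6] = 27.
Since a[6] = a[2] = 27, the sequence is eventually periodic: after a pre-period of length 2 it cycles with period 4.
For n ≥ 2, a[n] depends only on (n - 2) mod 4. (53 - 2) mod 4 = 3, so a[53] = a[5] = 36.

36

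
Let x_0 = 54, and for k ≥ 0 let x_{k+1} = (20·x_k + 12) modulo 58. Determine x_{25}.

x_0 = 54,  x_1 = 48,  x_2 = 44,  x_3 = 22,  x_4 = 46,  x_5 = 4,  x_6 = 34,  x_7 = 54.
Since x_7 = x_0 = 54, the sequence is periodic with period 7.
So x_{25} = x_{0 + ((25-0) mod 7)} = x_4 = 46.

46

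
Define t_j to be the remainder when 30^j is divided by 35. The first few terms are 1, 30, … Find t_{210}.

15

Computing terms: t_0 = 1,  t_1 = 30,  t_2 = 25,  t_3 = 15,  t_4 = 30.
Since t_4 = t_1 = 30, the sequence is eventually periodic: after a pre-period of length 1 it cycles with period 3.
For j ≥ 1, t_j depends only on (j - 1) mod 3. (210 - 1) mod 3 = 2, so t_{210} = t_3 = 15.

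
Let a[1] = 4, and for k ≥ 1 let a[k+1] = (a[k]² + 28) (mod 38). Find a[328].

Computing terms: a[1] = 4; a[2] = 6; a[3] = 26; a[4] = 20; a[5] = 10; a[6] = 14; a[7] = 34; a[8] = 6.
Since a[8] = a[2] = 6, the sequence is eventually periodic: after a pre-period of length 1 it cycles with period 6.
For k ≥ 2, a[k] depends only on (k - 2) mod 6. (328 - 2) mod 6 = 2, so a[328] = a[4] = 20.

20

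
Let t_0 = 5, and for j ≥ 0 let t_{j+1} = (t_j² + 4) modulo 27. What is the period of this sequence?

Computing terms: t_0 = 5, t_1 = 2, t_2 = 8, t_3 = 14, t_4 = 11, t_5 = 17, t_6 = 23, t_7 = 20, t_8 = 26, t_9 = 5.
Since t_9 = t_0 = 5, the sequence is periodic with period 9.

9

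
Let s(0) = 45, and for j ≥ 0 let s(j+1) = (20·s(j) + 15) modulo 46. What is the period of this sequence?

Computing terms: s(0) = 45, s(1) = 41, s(2) = 7, s(3) = 17, s(4) = 33, s(5) = 31, s(6) = 37, s(7) = 19, s(8) = 27, s(9) = 3, s(10) = 29, s(11) = 43, s(12) = 1, s(13) = 35, s(14) = 25, s(15) = 9, s(16) = 11, s(17) = 5, s(18) = 23, s(19) = 15, s(20) = 39, s(21) = 13, s(22) = 45.
Since s(22) = s(0) = 45, the sequence is periodic with period 22.

22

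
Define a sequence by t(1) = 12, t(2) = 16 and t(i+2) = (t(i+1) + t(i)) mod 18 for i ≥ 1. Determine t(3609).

6

We have t(1) = 12,  t(2) = 16,  t(3) = 10,  t(4) = 8,  t(5) = 0,  t(6) = 8,  t(7) = 8,  t(8) = 16,  t(9) = 6,  t(10) = 4,  t(11) = 10,  t(12) = 14,  t(13) = 6,  t(14) = 2,  t(15) = 8,  t(16) = 10,  t(17) = 0,  t(18) = 10,  t(19) = 10,  t(20) = 2,  t(21) = 12,  t(22) = 14,  t(23) = 8,  t(24) = 4,  t(25) = 12,  t(26) = 16.
The sequence repeats with period 24.
(3609 - 1) mod 24 = 8, so t(3609) = t(9) = 6.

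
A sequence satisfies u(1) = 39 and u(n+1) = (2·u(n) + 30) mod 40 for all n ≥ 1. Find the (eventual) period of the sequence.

Computing terms: u(1) = 39,  u(2) = 28,  u(3) = 6,  u(4) = 2,  u(5) = 34,  u(6) = 18,  u(7) = 26,  u(8) = 2.
Since u(8) = u(4) = 2, the sequence is eventually periodic: after a pre-period of length 3 it cycles with period 4.

4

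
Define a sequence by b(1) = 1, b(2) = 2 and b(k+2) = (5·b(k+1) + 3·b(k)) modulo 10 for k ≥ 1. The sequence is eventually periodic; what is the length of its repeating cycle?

b(1) = 1; b(2) = 2; b(3) = 3; b(4) = 1; b(5) = 4; b(6) = 3; b(7) = 7; b(8) = 4; b(9) = 1; b(10) = 7; b(11) = 8; b(12) = 1; b(13) = 9; b(14) = 8; b(15) = 7; b(16) = 9; b(17) = 6; b(18) = 7; b(19) = 3; b(20) = 6; b(21) = 9; b(22) = 3; b(23) = 2; b(24) = 9; b(25) = 1; b(26) = 2.
Since (b(25), b(26)) = (b(1), b(2)) = (1, 2) (two consecutive terms determine the rest), the sequence is periodic with period 24.

24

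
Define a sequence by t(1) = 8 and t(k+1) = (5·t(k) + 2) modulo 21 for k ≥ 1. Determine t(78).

t(1) = 8; t(2) = 0; t(3) = 2; t(4) = 12; t(5) = 20; t(6) = 18; t(7) = 8.
Since t(7) = t(1) = 8, the sequence is periodic with period 6.
So t(78) = t(1 + ((78-1) mod 6)) = t(6) = 18.

18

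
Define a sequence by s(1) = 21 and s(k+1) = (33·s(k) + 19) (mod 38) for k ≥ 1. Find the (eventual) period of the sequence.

We have s(1) = 21,  s(2) = 28,  s(3) = 31,  s(4) = 16,  s(5) = 15,  s(6) = 20,  s(7) = 33,  s(8) = 6,  s(9) = 27,  s(10) = 36,  s(11) = 29,  s(12) = 26,  s(13) = 3,  s(14) = 4,  s(15) = 37,  s(16) = 24,  s(17) = 13,  s(18) = 30,  s(19) = 21.
Since s(19) = s(1) = 21, the sequence is periodic with period 18.

18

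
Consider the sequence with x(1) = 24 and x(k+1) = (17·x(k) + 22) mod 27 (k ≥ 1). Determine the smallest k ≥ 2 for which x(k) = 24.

7

x(1) = 24, x(2) = 25, x(3) = 15, x(4) = 7, x(5) = 6, x(6) = 16, x(7) = 24.
The sequence repeats with period 6.
The value 24 next appears (with k ≥ 2) at x(7).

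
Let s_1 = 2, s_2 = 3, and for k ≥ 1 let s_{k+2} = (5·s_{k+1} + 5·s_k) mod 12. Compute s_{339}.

1

We have s_1 = 2, s_2 = 3, s_3 = 1, s_4 = 8, s_5 = 9, s_6 = 1, s_7 = 2, s_8 = 3.
Since (s_7, s_8) = (s_1, s_2) = (2, 3) (two consecutive terms determine the rest), the sequence is periodic with period 6.
So s_{339} = s_{1 + ((339-1) mod 6)} = s_3 = 1.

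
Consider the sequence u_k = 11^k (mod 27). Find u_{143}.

5

We have u_1 = 11,  u_2 = 13,  u_3 = 8,  u_4 = 7,  u_5 = 23,  u_6 = 10,  u_7 = 2,  u_8 = 22,  u_9 = 26,  u_{10} = 16,  u_{11} = 14,  u_{12} = 19,  u_{13} = 20,  u_{14} = 4,  u_{15} = 17,  u_{16} = 25,  u_{17} = 5,  u_{18} = 1,  u_{19} = 11.
The sequence repeats with period 18.
So u_{143} = u_{1 + ((143-1) mod 18)} = u_{17} = 5.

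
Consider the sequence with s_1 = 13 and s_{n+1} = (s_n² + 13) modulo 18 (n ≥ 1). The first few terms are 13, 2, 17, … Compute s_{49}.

5

Listing terms: s_1 = 13; s_2 = 2; s_3 = 17; s_4 = 14; s_5 = 11; s_6 = 8; s_7 = 5; s_8 = 2.
Since s_8 = s_2 = 2, the sequence is eventually periodic: after a pre-period of length 1 it cycles with period 6.
For n ≥ 2, s_n depends only on (n - 2) mod 6. (49 - 2) mod 6 = 5, so s_{49} = s_7 = 5.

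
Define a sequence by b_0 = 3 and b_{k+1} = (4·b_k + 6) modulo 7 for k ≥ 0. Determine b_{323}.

b_0 = 3,  b_1 = 4,  b_2 = 1,  b_3 = 3.
Since b_3 = b_0 = 3, the sequence is periodic with period 3.
So b_{323} = b_{0 + ((323-0) mod 3)} = b_2 = 1.

1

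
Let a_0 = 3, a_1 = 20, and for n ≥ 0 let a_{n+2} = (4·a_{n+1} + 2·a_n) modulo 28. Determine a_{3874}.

Computing terms: a_0 = 3,  a_1 = 20,  a_2 = 2,  a_3 = 20,  a_4 = 0,  a_5 = 12,  a_6 = 20,  a_7 = 20,  a_8 = 8,  a_9 = 16,  a_{10} = 24,  a_{11} = 16,  a_{12} = 0,  a_{13} = 4,  a_{14} = 16,  a_{15} = 16,  a_{16} = 12,  a_{17} = 24,  a_{18} = 8,  a_{19} = 24,  a_{20} = 0,  a_{21} = 20,  a_{22} = 24,  a_{23} = 24,  a_{24} = 4,  a_{25} = 8,  a_{26} = 12,  a_{27} = 8,  a_{28} = 0,  a_{29} = 16,  a_{30} = 8,  a_{31} = 8,  a_{32} = 20,  a_{33} = 12,  a_{34} = 4,  a_{35} = 12,  a_{36} = 0,  a_{37} = 24,  a_{38} = 12,  a_{39} = 12,  a_{40} = 16,  a_{41} = 4,  a_{42} = 20,  a_{43} = 4,  a_{44} = 0,  a_{45} = 8,  a_{46} = 4,  a_{47} = 4,  a_{48} = 24,  a_{49} = 20,  a_{50} = 16,  a_{51} = 20,  a_{52} = 0.
Since (a_{51}, a_{52}) = (a_3, a_4) = (20, 0) (two consecutive terms determine the rest), the sequence is eventually periodic: after a pre-period of length 3 it cycles with period 48.
For n ≥ 3, a_n depends only on (n - 3) mod 48. (3874 - 3) mod 48 = 31, so a_{3874} = a_{34} = 4.

4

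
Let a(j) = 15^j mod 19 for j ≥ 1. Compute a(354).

7

a(1) = 15,  a(2) = 16,  a(3) = 12,  a(4) = 9,  a(5) = 2,  a(6) = 11,  a(7) = 13,  a(8) = 5,  a(9) = 18,  a(10) = 4,  a(11) = 3,  a(12) = 7,  a(13) = 10,  a(14) = 17,  a(15) = 8,  a(16) = 6,  a(17) = 14,  a(18) = 1,  a(19) = 15.
The sequence repeats with period 18.
So a(354) = a(1 + ((354-1) mod 18)) = a(12) = 7.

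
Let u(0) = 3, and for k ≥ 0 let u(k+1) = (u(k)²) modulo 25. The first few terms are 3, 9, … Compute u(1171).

11

Listing terms: u(0) = 3; u(1) = 9; u(2) = 6; u(3) = 11; u(4) = 21; u(5) = 16; u(6) = 6.
Since u(6) = u(2) = 6, the sequence is eventually periodic: after a pre-period of length 2 it cycles with period 4.
For k ≥ 2, u(k) depends only on (k - 2) mod 4. (1171 - 2) mod 4 = 1, so u(1171) = u(3) = 11.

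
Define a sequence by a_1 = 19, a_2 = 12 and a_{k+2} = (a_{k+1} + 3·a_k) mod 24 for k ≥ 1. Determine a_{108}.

3

We have a_1 = 19,  a_2 = 12,  a_3 = 21,  a_4 = 9,  a_5 = 0,  a_6 = 3,  a_7 = 3,  a_8 = 12,  a_9 = 21.
Since (a_8, a_9) = (a_2, a_3) = (12, 21) (two consecutive terms determine the rest), the sequence is eventually periodic: after a pre-period of length 1 it cycles with period 6.
For k ≥ 2, a_k depends only on (k - 2) mod 6. (108 - 2) mod 6 = 4, so a_{108} = a_6 = 3.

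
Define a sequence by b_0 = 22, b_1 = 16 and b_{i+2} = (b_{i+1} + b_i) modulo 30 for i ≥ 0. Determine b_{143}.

We have b_0 = 22,  b_1 = 16,  b_2 = 8,  b_3 = 24,  b_4 = 2,  b_5 = 26,  b_6 = 28,  b_7 = 24,  b_8 = 22,  b_9 = 16.
Since (b_8, b_9) = (b_0, b_1) = (22, 16) (two consecutive terms determine the rest), the sequence is periodic with period 8.
So b_{143} = b_{0 + ((143-0) mod 8)} = b_7 = 24.

24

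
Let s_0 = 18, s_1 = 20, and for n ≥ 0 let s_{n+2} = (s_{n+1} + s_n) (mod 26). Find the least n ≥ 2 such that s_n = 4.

We have s_0 = 18, s_1 = 20, s_2 = 12, s_3 = 6, s_4 = 18, s_5 = 24, s_6 = 16, s_7 = 14, s_8 = 4, s_9 = 18, s_{10} = 22, s_{11} = 14, s_{12} = 10, s_{13} = 24, s_{14} = 8, s_{15} = 6, s_{16} = 14, s_{17} = 20, s_{18} = 8, s_{19} = 2, s_{20} = 10, s_{21} = 12, s_{22} = 22, s_{23} = 8, s_{24} = 4, s_{25} = 12, s_{26} = 16, s_{27} = 2, s_{28} = 18, s_{29} = 20.
Since (s_{28}, s_{29}) = (s_0, s_1) = (18, 20) (two consecutive terms determine the rest), the sequence is periodic with period 28.
The value 4 first appears (with n ≥ 2) at s_8.

8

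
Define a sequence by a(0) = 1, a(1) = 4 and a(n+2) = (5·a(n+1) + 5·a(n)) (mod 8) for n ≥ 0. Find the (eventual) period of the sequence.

12

We have a(0) = 1, a(1) = 4, a(2) = 1, a(3) = 1, a(4) = 2, a(5) = 7, a(6) = 5, a(7) = 4, a(8) = 5, a(9) = 5, a(10) = 2, a(11) = 3, a(12) = 1, a(13) = 4.
The sequence repeats with period 12.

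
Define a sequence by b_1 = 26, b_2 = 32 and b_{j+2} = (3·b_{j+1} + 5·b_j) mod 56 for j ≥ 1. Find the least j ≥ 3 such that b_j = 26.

We have b_1 = 26; b_2 = 32; b_3 = 2; b_4 = 54; b_5 = 4; b_6 = 2; b_7 = 26; b_8 = 32.
The sequence repeats with period 6.
The value 26 next appears (with j ≥ 3) at b_7.

7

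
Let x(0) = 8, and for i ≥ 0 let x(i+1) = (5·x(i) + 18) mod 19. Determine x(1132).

x(0) = 8,  x(1) = 1,  x(2) = 4,  x(3) = 0,  x(4) = 18,  x(5) = 13,  x(6) = 7,  x(7) = 15,  x(8) = 17,  x(9) = 8.
Since x(9) = x(0) = 8, the sequence is periodic with period 9.
(1132 - 0) mod 9 = 7, so x(1132) = x(7) = 15.

15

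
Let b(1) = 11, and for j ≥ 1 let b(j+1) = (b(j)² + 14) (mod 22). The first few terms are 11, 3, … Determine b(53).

We have b(1) = 11, b(2) = 3, b(3) = 1, b(4) = 15, b(5) = 19, b(6) = 1.
Since b(6) = b(3) = 1, the sequence is eventually periodic: after a pre-period of length 2 it cycles with period 3.
For j ≥ 3, b(j) depends only on (j - 3) mod 3. (53 - 3) mod 3 = 2, so b(53) = b(5) = 19.

19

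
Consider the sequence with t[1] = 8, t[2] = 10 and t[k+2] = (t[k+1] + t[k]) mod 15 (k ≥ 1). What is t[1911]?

Computing terms: t[1] = 8,  t[2] = 10,  t[3] = 3,  t[4] = 13,  t[5] = 1,  t[6] = 14,  t[7] = 0,  t[8] = 14,  t[9] = 14,  t[10] = 13,  t[11] = 12,  t[12] = 10,  t[13] = 7,  t[14] = 2,  t[15] = 9,  t[16] = 11,  t[17] = 5,  t[18] = 1,  t[19] = 6,  t[20] = 7,  t[21] = 13,  t[22] = 5,  t[23] = 3,  t[24] = 8,  t[25] = 11,  t[26] = 4,  t[27] = 0,  t[28] = 4,  t[29] = 4,  t[30] = 8,  t[31] = 12,  t[32] = 5,  t[33] = 2,  t[34] = 7,  t[35] = 9,  t[36] = 1,  t[37] = 10,  t[38] = 11,  t[39] = 6,  t[40] = 2,  t[41] = 8,  t[42] = 10.
Since (t[41], t[42]) = (t[1], t[2]) = (8, 10) (two consecutive terms determine the rest), the sequence is periodic with period 40.
(1911 - 1) mod 40 = 30, so t[1911] = t[31] = 12.

12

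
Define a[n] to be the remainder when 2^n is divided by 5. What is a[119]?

We have a[1] = 2; a[2] = 4; a[3] = 3; a[4] = 1; a[5] = 2.
The sequence repeats with period 4.
(119 - 1) mod 4 = 2, so a[119] = a[3] = 3.

3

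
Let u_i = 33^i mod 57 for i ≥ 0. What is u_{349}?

u_0 = 1, u_1 = 33, u_2 = 6, u_3 = 27, u_4 = 36, u_5 = 48, u_6 = 45, u_7 = 3, u_8 = 42, u_9 = 18, u_{10} = 24, u_{11} = 51, u_{12} = 30, u_{13} = 21, u_{14} = 9, u_{15} = 12, u_{16} = 54, u_{17} = 15, u_{18} = 39, u_{19} = 33.
Since u_{19} = u_1 = 33, the sequence is eventually periodic: after a pre-period of length 1 it cycles with period 18.
For i ≥ 1, u_i depends only on (i - 1) mod 18. (349 - 1) mod 18 = 6, so u_{349} = u_7 = 3.

3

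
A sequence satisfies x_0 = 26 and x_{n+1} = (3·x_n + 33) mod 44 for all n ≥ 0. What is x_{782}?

14

Computing terms: x_0 = 26,  x_1 = 23,  x_2 = 14,  x_3 = 31,  x_4 = 38,  x_5 = 15,  x_6 = 34,  x_7 = 3,  x_8 = 42,  x_9 = 27,  x_{10} = 26.
The sequence repeats with period 10.
So x_{782} = x_{0 + ((782-0) mod 10)} = x_2 = 14.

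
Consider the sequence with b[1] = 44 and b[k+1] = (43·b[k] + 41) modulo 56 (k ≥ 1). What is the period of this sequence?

28

Listing terms: b[1] = 44,  b[2] = 29,  b[3] = 0,  b[4] = 41,  b[5] = 12,  b[6] = 53,  b[7] = 24,  b[8] = 9,  b[9] = 36,  b[10] = 21,  b[11] = 48,  b[12] = 33,  b[13] = 4,  b[14] = 45,  b[15] = 16,  b[16] = 1,  b[17] = 28,  b[18] = 13,  b[19] = 40,  b[20] = 25,  b[21] = 52,  b[22] = 37,  b[23] = 8,  b[24] = 49,  b[25] = 20,  b[26] = 5,  b[27] = 32,  b[28] = 17,  b[29] = 44.
Since b[29] = b[1] = 44, the sequence is periodic with period 28.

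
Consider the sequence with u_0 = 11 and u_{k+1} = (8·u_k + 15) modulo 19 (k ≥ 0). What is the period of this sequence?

6

u_0 = 11,  u_1 = 8,  u_2 = 3,  u_3 = 1,  u_4 = 4,  u_5 = 9,  u_6 = 11.
Since u_6 = u_0 = 11, the sequence is periodic with period 6.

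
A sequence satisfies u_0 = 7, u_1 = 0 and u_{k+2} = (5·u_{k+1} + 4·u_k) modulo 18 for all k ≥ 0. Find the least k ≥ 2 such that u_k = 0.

Computing terms: u_0 = 7, u_1 = 0, u_2 = 10, u_3 = 14, u_4 = 2, u_5 = 12, u_6 = 14, u_7 = 10, u_8 = 16, u_9 = 12, u_{10} = 16, u_{11} = 2, u_{12} = 2, u_{13} = 0, u_{14} = 8, u_{15} = 4, u_{16} = 16, u_{17} = 6, u_{18} = 4, u_{19} = 8, u_{20} = 2, u_{21} = 6, u_{22} = 2, u_{23} = 16, u_{24} = 16, u_{25} = 0, u_{26} = 10.
Since (u_{25}, u_{26}) = (u_1, u_2) = (0, 10) (two consecutive terms determine the rest), the sequence is eventually periodic: after a pre-period of length 1 it cycles with period 24.
The value 0 first appears (with k ≥ 2) at u_{13}.

13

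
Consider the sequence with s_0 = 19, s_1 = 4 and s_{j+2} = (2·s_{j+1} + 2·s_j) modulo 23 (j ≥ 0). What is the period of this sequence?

22

s_0 = 19; s_1 = 4; s_2 = 0; s_3 = 8; s_4 = 16; s_5 = 2; s_6 = 13; s_7 = 7; s_8 = 17; s_9 = 2; s_{10} = 15; s_{11} = 11; s_{12} = 6; s_{13} = 11; s_{14} = 11; s_{15} = 21; s_{16} = 18; s_{17} = 9; s_{18} = 8; s_{19} = 11; s_{20} = 15; s_{21} = 6; s_{22} = 19; s_{23} = 4.
The sequence repeats with period 22.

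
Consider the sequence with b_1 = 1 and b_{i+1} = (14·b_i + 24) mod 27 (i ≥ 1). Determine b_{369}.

Computing terms: b_1 = 1, b_2 = 11, b_3 = 16, b_4 = 5, b_5 = 13, b_6 = 17, b_7 = 19, b_8 = 20, b_9 = 7, b_{10} = 14, b_{11} = 4, b_{12} = 26, b_{13} = 10, b_{14} = 2, b_{15} = 25, b_{16} = 23, b_{17} = 22, b_{18} = 8, b_{19} = 1.
The sequence repeats with period 18.
So b_{369} = b_{1 + ((369-1) mod 18)} = b_9 = 7.

7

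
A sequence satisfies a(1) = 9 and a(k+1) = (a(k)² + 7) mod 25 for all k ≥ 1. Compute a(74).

13

We have a(1) = 9, a(2) = 13, a(3) = 1, a(4) = 8, a(5) = 21, a(6) = 23, a(7) = 11, a(8) = 3, a(9) = 16, a(10) = 13.
Since a(10) = a(2) = 13, the sequence is eventually periodic: after a pre-period of length 1 it cycles with period 8.
For k ≥ 2, a(k) depends only on (k - 2) mod 8. (74 - 2) mod 8 = 0, so a(74) = a(2) = 13.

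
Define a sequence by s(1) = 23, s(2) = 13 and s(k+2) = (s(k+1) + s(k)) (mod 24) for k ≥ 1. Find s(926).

We have s(1) = 23,  s(2) = 13,  s(3) = 12,  s(4) = 1,  s(5) = 13,  s(6) = 14,  s(7) = 3,  s(8) = 17,  s(9) = 20,  s(10) = 13,  s(11) = 9,  s(12) = 22,  s(13) = 7,  s(14) = 5,  s(15) = 12,  s(16) = 17,  s(17) = 5,  s(18) = 22,  s(19) = 3,  s(20) = 1,  s(21) = 4,  s(22) = 5,  s(23) = 9,  s(24) = 14,  s(25) = 23,  s(26) = 13.
The sequence repeats with period 24.
(926 - 1) mod 24 = 13, so s(926) = s(14) = 5.

5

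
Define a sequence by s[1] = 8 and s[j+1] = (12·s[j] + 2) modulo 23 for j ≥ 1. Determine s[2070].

s[1] = 8, s[2] = 6, s[3] = 5, s[4] = 16, s[5] = 10, s[6] = 7, s[7] = 17, s[8] = 22, s[9] = 13, s[10] = 20, s[11] = 12, s[12] = 8.
Since s[12] = s[1] = 8, the sequence is periodic with period 11.
So s[2070] = s[1 + ((2070-1) mod 11)] = s[2] = 6.

6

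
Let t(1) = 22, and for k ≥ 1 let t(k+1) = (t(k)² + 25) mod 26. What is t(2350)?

21

Computing terms: t(1) = 22, t(2) = 15, t(3) = 16, t(4) = 21, t(5) = 24, t(6) = 3, t(7) = 8, t(8) = 11, t(9) = 16.
Since t(9) = t(3) = 16, the sequence is eventually periodic: after a pre-period of length 2 it cycles with period 6.
For k ≥ 3, t(k) depends only on (k - 3) mod 6. (2350 - 3) mod 6 = 1, so t(2350) = t(4) = 21.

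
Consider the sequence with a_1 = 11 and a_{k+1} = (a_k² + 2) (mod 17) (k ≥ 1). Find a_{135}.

Computing terms: a_1 = 11, a_2 = 4, a_3 = 1, a_4 = 3, a_5 = 11.
Since a_5 = a_1 = 11, the sequence is periodic with period 4.
(135 - 1) mod 4 = 2, so a_{135} = a_3 = 1.

1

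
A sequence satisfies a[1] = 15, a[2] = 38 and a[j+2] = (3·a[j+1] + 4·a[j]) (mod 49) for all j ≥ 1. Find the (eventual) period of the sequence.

a[1] = 15, a[2] = 38, a[3] = 27, a[4] = 37, a[5] = 23, a[6] = 21, a[7] = 8, a[8] = 10, a[9] = 13, a[10] = 30, a[11] = 44, a[12] = 7, a[13] = 1, a[14] = 31, a[15] = 48, a[16] = 23, a[17] = 16, a[18] = 42, a[19] = 43, a[20] = 3, a[21] = 34, a[22] = 16, a[23] = 37, a[24] = 28, a[25] = 36, a[26] = 24, a[27] = 20, a[28] = 9, a[29] = 9, a[30] = 14, a[31] = 29, a[32] = 45, a[33] = 6, a[34] = 2, a[35] = 30, a[36] = 0, a[37] = 22, a[38] = 17, a[39] = 41, a[40] = 44, a[41] = 2, a[42] = 35, a[43] = 15, a[44] = 38.
Since (a[43], a[44]) = (a[1], a[2]) = (15, 38) (two consecutive terms determine the rest), the sequence is periodic with period 42.

42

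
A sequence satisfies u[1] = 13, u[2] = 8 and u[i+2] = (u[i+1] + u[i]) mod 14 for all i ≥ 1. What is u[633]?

1

u[1] = 13, u[2] = 8, u[3] = 7, u[4] = 1, u[5] = 8, u[6] = 9, u[7] = 3, u[8] = 12, u[9] = 1, u[10] = 13, u[11] = 0, u[12] = 13, u[13] = 13, u[14] = 12, u[15] = 11, u[16] = 9, u[17] = 6, u[18] = 1, u[19] = 7, u[20] = 8, u[21] = 1, u[22] = 9, u[23] = 10, u[24] = 5, u[25] = 1, u[26] = 6, u[27] = 7, u[28] = 13, u[29] = 6, u[30] = 5, u[31] = 11, u[32] = 2, u[33] = 13, u[34] = 1, u[35] = 0, u[36] = 1, u[37] = 1, u[38] = 2, u[39] = 3, u[40] = 5, u[41] = 8, u[42] = 13, u[43] = 7, u[44] = 6, u[45] = 13, u[46] = 5, u[47] = 4, u[48] = 9, u[49] = 13, u[50] = 8.
Since (u[49], u[50]) = (u[1], u[2]) = (13, 8) (two consecutive terms determine the rest), the sequence is periodic with period 48.
So u[633] = u[1 + ((633-1) mod 48)] = u[9] = 1.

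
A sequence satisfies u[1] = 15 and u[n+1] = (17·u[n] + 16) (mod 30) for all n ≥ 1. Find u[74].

Listing terms: u[1] = 15, u[2] = 1, u[3] = 3, u[4] = 7, u[5] = 15.
The sequence repeats with period 4.
(74 - 1) mod 4 = 1, so u[74] = u[2] = 1.

1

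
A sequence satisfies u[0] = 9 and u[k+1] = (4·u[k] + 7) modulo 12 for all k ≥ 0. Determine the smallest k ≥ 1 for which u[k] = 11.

2

Computing terms: u[0] = 9, u[1] = 7, u[2] = 11, u[3] = 3, u[4] = 7.
Since u[4] = u[1] = 7, the sequence is eventually periodic: after a pre-period of length 1 it cycles with period 3.
The value 11 first appears (with k ≥ 1) at u[2].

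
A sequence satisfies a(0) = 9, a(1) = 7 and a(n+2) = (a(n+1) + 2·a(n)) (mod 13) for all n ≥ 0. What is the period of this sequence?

12

Computing terms: a(0) = 9,  a(1) = 7,  a(2) = 12,  a(3) = 0,  a(4) = 11,  a(5) = 11,  a(6) = 7,  a(7) = 3,  a(8) = 4,  a(9) = 10,  a(10) = 5,  a(11) = 12,  a(12) = 9,  a(13) = 7.
The sequence repeats with period 12.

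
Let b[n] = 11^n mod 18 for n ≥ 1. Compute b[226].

Computing terms: b[1] = 11, b[2] = 13, b[3] = 17, b[4] = 7, b[5] = 5, b[6] = 1, b[7] = 11.
The sequence repeats with period 6.
So b[226] = b[1 + ((226-1) mod 6)] = b[4] = 7.

7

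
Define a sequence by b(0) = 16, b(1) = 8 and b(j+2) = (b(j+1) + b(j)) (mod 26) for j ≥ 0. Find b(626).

22

b(0) = 16,  b(1) = 8,  b(2) = 24,  b(3) = 6,  b(4) = 4,  b(5) = 10,  b(6) = 14,  b(7) = 24,  b(8) = 12,  b(9) = 10,  b(10) = 22,  b(11) = 6,  b(12) = 2,  b(13) = 8,  b(14) = 10,  b(15) = 18,  b(16) = 2,  b(17) = 20,  b(18) = 22,  b(19) = 16,  b(20) = 12,  b(21) = 2,  b(22) = 14,  b(23) = 16,  b(24) = 4,  b(25) = 20,  b(26) = 24,  b(27) = 18,  b(28) = 16,  b(29) = 8.
The sequence repeats with period 28.
So b(626) = b(0 + ((626-0) mod 28)) = b(10) = 22.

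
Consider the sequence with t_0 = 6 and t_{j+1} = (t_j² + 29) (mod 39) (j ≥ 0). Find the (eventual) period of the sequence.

10

Listing terms: t_0 = 6,  t_1 = 26,  t_2 = 3,  t_3 = 38,  t_4 = 30,  t_5 = 32,  t_6 = 0,  t_7 = 29,  t_8 = 12,  t_9 = 17,  t_{10} = 6.
The sequence repeats with period 10.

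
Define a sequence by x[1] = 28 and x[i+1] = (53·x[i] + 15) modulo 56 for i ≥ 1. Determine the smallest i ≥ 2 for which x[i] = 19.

18

Computing terms: x[1] = 28, x[2] = 43, x[3] = 54, x[4] = 21, x[5] = 8, x[6] = 47, x[7] = 42, x[8] = 1, x[9] = 12, x[10] = 35, x[11] = 22, x[12] = 5, x[13] = 0, x[14] = 15, x[15] = 26, x[16] = 49, x[17] = 36, x[18] = 19, x[19] = 14, x[20] = 29, x[21] = 40, x[22] = 7, x[23] = 50, x[24] = 33, x[25] = 28.
The sequence repeats with period 24.
The value 19 first appears (with i ≥ 2) at x[18].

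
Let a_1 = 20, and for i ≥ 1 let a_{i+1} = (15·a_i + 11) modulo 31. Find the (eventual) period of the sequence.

Listing terms: a_1 = 20, a_2 = 1, a_3 = 26, a_4 = 29, a_5 = 12, a_6 = 5, a_7 = 24, a_8 = 30, a_9 = 27, a_{10} = 13, a_{11} = 20.
The sequence repeats with period 10.

10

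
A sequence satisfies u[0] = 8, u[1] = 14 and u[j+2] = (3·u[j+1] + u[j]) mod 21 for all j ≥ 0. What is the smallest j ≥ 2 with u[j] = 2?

13

We have u[0] = 8; u[1] = 14; u[2] = 8; u[3] = 17; u[4] = 17; u[5] = 5; u[6] = 11; u[7] = 17; u[8] = 20; u[9] = 14; u[10] = 20; u[11] = 11; u[12] = 11; u[13] = 2; u[14] = 17; u[15] = 11; u[16] = 8; u[17] = 14.
The sequence repeats with period 16.
The value 2 first appears (with j ≥ 2) at u[13].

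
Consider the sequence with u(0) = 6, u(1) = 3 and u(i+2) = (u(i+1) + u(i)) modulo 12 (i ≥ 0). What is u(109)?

u(0) = 6, u(1) = 3, u(2) = 9, u(3) = 0, u(4) = 9, u(5) = 9, u(6) = 6, u(7) = 3.
Since (u(6), u(7)) = (u(0), u(1)) = (6, 3) (two consecutive terms determine the rest), the sequence is periodic with period 6.
So u(109) = u(0 + ((109-0) mod 6)) = u(1) = 3.

3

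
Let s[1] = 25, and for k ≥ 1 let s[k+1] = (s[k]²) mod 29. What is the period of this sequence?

We have s[1] = 25,  s[2] = 16,  s[3] = 24,  s[4] = 25.
The sequence repeats with period 3.

3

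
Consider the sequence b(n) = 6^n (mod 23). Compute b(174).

Listing terms: b(1) = 6,  b(2) = 13,  b(3) = 9,  b(4) = 8,  b(5) = 2,  b(6) = 12,  b(7) = 3,  b(8) = 18,  b(9) = 16,  b(10) = 4,  b(11) = 1,  b(12) = 6.
Since b(12) = b(1) = 6, the sequence is periodic with period 11.
(174 - 1) mod 11 = 8, so b(174) = b(9) = 16.

16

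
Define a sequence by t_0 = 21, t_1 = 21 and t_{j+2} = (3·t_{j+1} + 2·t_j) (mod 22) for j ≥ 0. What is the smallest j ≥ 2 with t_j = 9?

Computing terms: t_0 = 21; t_1 = 21; t_2 = 17; t_3 = 5; t_4 = 5; t_5 = 3; t_6 = 19; t_7 = 19; t_8 = 7; t_9 = 15; t_{10} = 15; t_{11} = 9; t_{12} = 13; t_{13} = 13; t_{14} = 21; t_{15} = 1; t_{16} = 1; t_{17} = 5; t_{18} = 17; t_{19} = 17; t_{20} = 19; t_{21} = 3; t_{22} = 3; t_{23} = 15; t_{24} = 7; t_{25} = 7; t_{26} = 13; t_{27} = 9; t_{28} = 9; t_{29} = 1; t_{30} = 21; t_{31} = 21.
Since (t_{30}, t_{31}) = (t_0, t_1) = (21, 21) (two consecutive terms determine the rest), the sequence is periodic with period 30.
The value 9 first appears (with j ≥ 2) at t_{11}.

11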